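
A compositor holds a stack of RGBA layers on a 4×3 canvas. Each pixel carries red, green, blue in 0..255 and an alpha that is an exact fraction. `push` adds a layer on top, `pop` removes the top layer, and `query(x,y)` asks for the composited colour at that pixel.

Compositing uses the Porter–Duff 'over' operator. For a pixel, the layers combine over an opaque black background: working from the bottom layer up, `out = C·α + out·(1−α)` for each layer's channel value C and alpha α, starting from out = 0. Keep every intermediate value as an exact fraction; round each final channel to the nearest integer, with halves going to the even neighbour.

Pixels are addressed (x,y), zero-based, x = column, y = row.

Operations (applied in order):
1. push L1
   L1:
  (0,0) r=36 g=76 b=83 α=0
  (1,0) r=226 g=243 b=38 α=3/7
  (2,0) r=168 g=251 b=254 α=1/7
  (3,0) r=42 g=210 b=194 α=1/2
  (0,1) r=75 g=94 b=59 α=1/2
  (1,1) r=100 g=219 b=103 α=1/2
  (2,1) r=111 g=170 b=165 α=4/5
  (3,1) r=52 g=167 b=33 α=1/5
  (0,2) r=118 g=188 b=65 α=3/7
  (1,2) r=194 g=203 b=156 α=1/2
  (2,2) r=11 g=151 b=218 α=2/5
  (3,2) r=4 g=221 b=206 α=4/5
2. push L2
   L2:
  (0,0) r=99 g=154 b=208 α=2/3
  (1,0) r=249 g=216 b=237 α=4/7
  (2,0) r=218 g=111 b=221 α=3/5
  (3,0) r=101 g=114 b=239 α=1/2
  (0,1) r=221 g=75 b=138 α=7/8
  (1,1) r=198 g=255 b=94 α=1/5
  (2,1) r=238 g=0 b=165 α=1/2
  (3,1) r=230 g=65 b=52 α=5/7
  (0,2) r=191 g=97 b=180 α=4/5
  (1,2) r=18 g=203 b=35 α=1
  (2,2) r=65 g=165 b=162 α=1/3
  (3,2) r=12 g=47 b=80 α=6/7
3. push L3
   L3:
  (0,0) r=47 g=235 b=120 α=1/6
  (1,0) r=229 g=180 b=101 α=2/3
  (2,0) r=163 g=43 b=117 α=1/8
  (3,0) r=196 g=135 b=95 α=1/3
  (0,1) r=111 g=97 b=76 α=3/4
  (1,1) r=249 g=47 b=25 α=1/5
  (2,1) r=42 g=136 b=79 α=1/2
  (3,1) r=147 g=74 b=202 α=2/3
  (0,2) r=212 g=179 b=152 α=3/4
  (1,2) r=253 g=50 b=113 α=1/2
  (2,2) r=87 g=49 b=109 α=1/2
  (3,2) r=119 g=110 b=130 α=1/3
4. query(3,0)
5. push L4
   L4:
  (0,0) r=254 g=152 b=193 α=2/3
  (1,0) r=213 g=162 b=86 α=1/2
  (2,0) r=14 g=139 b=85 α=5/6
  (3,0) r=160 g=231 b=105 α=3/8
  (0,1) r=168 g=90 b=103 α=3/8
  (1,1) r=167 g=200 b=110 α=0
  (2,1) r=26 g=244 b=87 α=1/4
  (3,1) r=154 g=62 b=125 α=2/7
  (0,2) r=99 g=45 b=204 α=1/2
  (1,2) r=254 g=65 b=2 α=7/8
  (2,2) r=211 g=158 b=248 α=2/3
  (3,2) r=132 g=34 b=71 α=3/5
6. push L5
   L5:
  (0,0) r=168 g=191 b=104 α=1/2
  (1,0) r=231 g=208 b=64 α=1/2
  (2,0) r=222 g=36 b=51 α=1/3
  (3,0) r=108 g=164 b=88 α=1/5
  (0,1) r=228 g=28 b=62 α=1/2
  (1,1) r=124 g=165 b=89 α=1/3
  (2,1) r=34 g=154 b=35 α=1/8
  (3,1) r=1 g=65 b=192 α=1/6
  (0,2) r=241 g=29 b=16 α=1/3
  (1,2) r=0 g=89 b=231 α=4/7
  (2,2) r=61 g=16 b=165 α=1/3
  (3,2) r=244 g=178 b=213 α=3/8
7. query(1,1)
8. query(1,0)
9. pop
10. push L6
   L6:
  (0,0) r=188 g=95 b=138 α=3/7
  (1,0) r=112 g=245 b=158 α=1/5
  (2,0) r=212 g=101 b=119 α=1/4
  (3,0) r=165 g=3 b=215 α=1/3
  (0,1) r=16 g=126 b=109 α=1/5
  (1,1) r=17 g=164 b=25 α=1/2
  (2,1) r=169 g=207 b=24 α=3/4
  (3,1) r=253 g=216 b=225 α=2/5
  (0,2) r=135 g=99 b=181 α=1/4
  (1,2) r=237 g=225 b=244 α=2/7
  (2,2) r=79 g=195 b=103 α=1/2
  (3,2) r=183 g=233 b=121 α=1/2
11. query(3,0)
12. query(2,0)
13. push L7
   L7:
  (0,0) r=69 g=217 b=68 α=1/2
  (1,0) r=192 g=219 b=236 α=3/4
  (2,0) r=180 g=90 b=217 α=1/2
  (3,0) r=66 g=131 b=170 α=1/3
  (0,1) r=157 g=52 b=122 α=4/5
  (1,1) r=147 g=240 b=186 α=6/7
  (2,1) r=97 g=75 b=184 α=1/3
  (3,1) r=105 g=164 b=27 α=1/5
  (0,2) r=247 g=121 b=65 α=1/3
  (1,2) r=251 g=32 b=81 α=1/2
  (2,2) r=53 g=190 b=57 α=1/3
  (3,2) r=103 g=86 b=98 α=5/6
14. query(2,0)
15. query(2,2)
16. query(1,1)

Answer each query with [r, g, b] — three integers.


(3,0) stack=L1,L2,L3; from [0,0,0]:
L1 α=1/2: [21, 105, 97]
L2 α=1/2: [61, 219/2, 168]
L3 α=1/3: [106, 118, 431/3]
rounded: [106, 118, 144]

at x=1,y=1 over L1,L2,L3,L4,L5:
after L1 α=1/2: [50, 219/2, 103/2]
after L2 α=1/5: [398/5, 693/5, 60]
after L3 α=1/5: [2837/25, 3007/25, 53]
after L4 α=0: [2837/25, 3007/25, 53]
after L5 α=1/3: [8774/75, 10139/75, 65]
= [117, 135, 65]

(1,0) stack=L1,L2,L3,L4,L5; from [0,0,0]:
L1 α=3/7: [678/7, 729/7, 114/7]
L2 α=4/7: [9006/49, 8235/49, 6978/49]
L3 α=2/3: [31448/147, 8625/49, 16876/147]
L4 α=1/2: [62759/294, 16563/98, 14759/147]
L5 α=1/2: [130673/588, 36947/196, 24167/294]
= [222, 189, 82]

(3,0) stack=L1,L2,L3,L4,L6; from [0,0,0]:
L1 α=1/2: [21, 105, 97]
L2 α=1/2: [61, 219/2, 168]
L3 α=1/3: [106, 118, 431/3]
L4 α=3/8: [505/4, 1283/8, 775/6]
L6 α=1/3: [835/6, 1295/12, 1420/9]
rounded: [139, 108, 158]

at x=2,y=0 over L1,L2,L3,L4,L6:
after L1 α=1/7: [24, 251/7, 254/7]
after L2 α=3/5: [702/5, 2833/35, 5149/35]
after L3 α=1/8: [5729/40, 381/5, 2867/20]
after L4 α=5/6: [2843/80, 1928/15, 3789/40]
after L6 α=1/4: [25489/320, 2433/20, 16127/160]
rounded: [80, 122, 101]

(2,0) stack=L1,L2,L3,L4,L6,L7; from [0,0,0]:
after L1 α=1/7: [24, 251/7, 254/7]
after L2 α=3/5: [702/5, 2833/35, 5149/35]
after L3 α=1/8: [5729/40, 381/5, 2867/20]
after L4 α=5/6: [2843/80, 1928/15, 3789/40]
after L6 α=1/4: [25489/320, 2433/20, 16127/160]
after L7 α=1/2: [83089/640, 4233/40, 50847/320]
→ [130, 106, 159]

(2,2) stack=L1,L2,L3,L4,L6,L7; from [0,0,0]:
after L1 α=2/5: [22/5, 302/5, 436/5]
after L2 α=1/3: [123/5, 1429/15, 1682/15]
after L3 α=1/2: [279/5, 1082/15, 3317/30]
after L4 α=2/3: [2389/15, 5822/45, 18197/90]
after L6 α=1/2: [1787/15, 14597/90, 27467/180]
after L7 α=1/3: [4369/45, 23147/135, 32597/270]
→ [97, 171, 121]

query (1,1) [L1,L2,L3,L4,L6,L7] — begin 0,0,0
L1 α=1/2: [50, 219/2, 103/2]
L2 α=1/5: [398/5, 693/5, 60]
L3 α=1/5: [2837/25, 3007/25, 53]
L4 α=0: [2837/25, 3007/25, 53]
L6 α=1/2: [1631/25, 7107/50, 39]
L7 α=6/7: [3383/25, 11301/50, 165]
→ [135, 226, 165]


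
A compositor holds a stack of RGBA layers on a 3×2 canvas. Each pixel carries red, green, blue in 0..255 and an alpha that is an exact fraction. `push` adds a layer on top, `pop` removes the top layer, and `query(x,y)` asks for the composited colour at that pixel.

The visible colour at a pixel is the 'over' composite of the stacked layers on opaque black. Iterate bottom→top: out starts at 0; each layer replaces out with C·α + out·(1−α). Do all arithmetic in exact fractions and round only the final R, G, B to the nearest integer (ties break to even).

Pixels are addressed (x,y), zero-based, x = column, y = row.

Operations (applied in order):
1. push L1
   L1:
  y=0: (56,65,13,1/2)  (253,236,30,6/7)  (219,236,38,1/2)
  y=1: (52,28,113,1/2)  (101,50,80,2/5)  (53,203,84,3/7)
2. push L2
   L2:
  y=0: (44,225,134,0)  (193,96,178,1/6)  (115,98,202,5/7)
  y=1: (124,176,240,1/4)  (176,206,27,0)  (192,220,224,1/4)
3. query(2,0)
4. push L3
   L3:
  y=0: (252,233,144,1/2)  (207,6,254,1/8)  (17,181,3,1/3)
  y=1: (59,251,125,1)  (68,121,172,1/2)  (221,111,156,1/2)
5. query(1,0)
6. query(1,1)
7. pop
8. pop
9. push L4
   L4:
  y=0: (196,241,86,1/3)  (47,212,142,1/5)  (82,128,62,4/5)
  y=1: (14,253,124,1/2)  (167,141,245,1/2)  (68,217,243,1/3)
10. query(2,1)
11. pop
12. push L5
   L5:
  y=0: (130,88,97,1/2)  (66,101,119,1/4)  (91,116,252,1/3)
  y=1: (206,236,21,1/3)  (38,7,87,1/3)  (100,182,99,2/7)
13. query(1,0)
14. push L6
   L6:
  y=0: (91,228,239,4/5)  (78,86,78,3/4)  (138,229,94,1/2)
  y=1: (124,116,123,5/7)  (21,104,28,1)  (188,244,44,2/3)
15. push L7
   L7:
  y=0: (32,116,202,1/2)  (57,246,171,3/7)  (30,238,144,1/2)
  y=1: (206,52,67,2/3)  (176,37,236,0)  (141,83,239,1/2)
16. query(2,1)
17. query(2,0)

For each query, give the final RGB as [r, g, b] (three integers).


query (2,0) [L1,L2] — begin 0,0,0
+L1 (α=1/2) → [219/2, 118, 19]
+L2 (α=5/7) → [794/7, 726/7, 1048/7]
= [113, 104, 150]

(1,0) stack=L1,L2,L3; from [0,0,0]:
L1 α=6/7: [1518/7, 1416/7, 180/7]
L2 α=1/6: [8941/42, 1292/7, 1073/21]
L3 α=1/8: [10183/48, 649/4, 1835/24]
rounded: [212, 162, 76]

query (1,1) [L1,L2,L3] — begin 0,0,0
+L1 (α=2/5) → [202/5, 20, 32]
+L2 (α=0) → [202/5, 20, 32]
+L3 (α=1/2) → [271/5, 141/2, 102]
rounded: [54, 70, 102]

at x=2,y=1 over L1,L4:
after L1 α=3/7: [159/7, 87, 36]
after L4 α=1/3: [794/21, 391/3, 105]
→ [38, 130, 105]

(1,0) stack=L1,L5; from [0,0,0]:
+L1 (α=6/7) → [1518/7, 1416/7, 180/7]
+L5 (α=1/4) → [1254/7, 4955/28, 1373/28]
→ [179, 177, 49]

query (2,1) [L1,L5,L6,L7] — begin 0,0,0
after L1 α=3/7: [159/7, 87, 36]
after L5 α=2/7: [2195/49, 799/7, 54]
after L6 α=2/3: [6873/49, 1405/7, 142/3]
after L7 α=1/2: [6891/49, 993/7, 859/6]
→ [141, 142, 143]

(2,0) stack=L1,L5,L6,L7; from [0,0,0]:
L1 α=1/2: [219/2, 118, 19]
L5 α=1/3: [310/3, 352/3, 290/3]
L6 α=1/2: [362/3, 1039/6, 286/3]
L7 α=1/2: [226/3, 2467/12, 359/3]
rounded: [75, 206, 120]


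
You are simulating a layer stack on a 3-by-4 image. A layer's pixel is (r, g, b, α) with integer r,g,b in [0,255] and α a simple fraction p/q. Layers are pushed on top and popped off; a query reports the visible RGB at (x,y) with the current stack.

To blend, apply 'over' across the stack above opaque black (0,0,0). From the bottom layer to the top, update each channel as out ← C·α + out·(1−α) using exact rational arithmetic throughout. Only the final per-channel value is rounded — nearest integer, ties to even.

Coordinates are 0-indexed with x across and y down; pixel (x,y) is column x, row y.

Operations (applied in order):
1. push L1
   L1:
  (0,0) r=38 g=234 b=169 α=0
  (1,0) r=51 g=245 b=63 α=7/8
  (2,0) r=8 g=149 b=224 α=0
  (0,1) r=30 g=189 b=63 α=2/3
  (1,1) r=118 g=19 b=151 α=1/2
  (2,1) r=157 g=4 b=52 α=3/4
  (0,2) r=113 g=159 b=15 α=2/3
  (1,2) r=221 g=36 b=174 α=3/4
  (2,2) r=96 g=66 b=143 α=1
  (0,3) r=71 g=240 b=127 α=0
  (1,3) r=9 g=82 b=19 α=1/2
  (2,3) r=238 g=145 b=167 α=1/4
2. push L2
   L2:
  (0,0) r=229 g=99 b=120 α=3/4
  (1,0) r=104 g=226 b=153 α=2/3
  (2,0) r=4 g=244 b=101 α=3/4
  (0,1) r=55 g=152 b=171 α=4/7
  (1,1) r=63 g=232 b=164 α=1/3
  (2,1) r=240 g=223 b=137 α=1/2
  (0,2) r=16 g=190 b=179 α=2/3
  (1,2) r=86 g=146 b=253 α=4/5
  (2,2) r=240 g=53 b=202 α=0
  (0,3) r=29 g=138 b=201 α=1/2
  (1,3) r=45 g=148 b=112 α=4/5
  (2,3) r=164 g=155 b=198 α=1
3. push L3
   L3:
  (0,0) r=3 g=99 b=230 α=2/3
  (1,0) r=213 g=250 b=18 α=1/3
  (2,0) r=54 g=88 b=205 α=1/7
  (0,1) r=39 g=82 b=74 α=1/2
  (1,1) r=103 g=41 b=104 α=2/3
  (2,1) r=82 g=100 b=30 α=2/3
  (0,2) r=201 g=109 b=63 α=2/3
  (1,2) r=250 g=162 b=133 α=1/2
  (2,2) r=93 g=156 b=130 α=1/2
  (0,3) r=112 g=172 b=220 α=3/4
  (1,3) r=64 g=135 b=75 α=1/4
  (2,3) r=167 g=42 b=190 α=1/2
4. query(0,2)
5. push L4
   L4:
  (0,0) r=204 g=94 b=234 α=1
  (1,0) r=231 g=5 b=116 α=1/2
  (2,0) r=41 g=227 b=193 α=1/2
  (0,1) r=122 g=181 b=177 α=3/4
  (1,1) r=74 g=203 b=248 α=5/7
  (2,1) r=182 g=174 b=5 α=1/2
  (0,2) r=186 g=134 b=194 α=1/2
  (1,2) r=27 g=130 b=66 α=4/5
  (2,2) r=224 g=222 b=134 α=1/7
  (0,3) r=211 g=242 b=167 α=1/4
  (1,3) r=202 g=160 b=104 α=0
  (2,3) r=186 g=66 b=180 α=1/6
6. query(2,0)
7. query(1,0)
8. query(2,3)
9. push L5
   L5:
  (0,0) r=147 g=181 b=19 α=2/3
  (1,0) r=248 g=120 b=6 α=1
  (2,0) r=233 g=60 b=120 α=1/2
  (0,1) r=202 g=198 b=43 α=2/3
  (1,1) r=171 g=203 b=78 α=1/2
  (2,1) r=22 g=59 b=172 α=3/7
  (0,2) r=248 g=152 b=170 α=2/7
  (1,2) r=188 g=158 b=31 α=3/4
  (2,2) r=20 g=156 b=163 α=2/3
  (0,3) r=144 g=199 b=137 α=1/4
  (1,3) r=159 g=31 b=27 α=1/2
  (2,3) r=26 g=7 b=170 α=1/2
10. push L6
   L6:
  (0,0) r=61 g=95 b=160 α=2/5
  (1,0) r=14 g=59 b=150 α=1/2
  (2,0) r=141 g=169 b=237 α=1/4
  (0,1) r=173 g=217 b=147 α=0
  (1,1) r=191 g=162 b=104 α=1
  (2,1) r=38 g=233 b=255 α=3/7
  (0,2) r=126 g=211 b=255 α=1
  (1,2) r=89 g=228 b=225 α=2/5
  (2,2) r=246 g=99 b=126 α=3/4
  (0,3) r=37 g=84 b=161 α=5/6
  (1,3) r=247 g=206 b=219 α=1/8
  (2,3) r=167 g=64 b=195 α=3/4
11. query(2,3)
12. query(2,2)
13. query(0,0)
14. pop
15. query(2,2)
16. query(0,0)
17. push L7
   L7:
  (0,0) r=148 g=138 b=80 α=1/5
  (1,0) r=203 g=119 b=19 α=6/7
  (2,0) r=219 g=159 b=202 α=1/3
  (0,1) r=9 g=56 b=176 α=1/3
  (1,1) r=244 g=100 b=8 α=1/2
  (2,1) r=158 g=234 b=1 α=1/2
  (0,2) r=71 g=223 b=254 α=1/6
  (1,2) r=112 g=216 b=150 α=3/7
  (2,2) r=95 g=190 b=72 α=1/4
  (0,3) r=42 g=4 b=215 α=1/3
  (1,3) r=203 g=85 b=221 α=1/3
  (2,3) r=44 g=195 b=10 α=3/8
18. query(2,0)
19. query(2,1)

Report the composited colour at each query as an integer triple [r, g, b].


query (0,2) [L1,L2,L3] — begin 0,0,0
+L1 (α=2/3) → [226/3, 106, 10]
+L2 (α=2/3) → [322/9, 162, 368/3]
+L3 (α=2/3) → [3940/27, 380/3, 746/9]
rounded: [146, 127, 83]

(2,0) stack=L1,L2,L3,L4; from [0,0,0]:
after L1 α=0: [0, 0, 0]
after L2 α=3/4: [3, 183, 303/4]
after L3 α=1/7: [72/7, 1186/7, 1319/14]
after L4 α=1/2: [359/14, 2775/14, 4021/28]
= [26, 198, 144]

query (1,0) [L1,L2,L3,L4] — begin 0,0,0
+L1 (α=7/8) → [357/8, 1715/8, 441/8]
+L2 (α=2/3) → [2021/24, 1777/8, 963/8]
+L3 (α=1/3) → [4577/36, 2777/12, 345/4]
+L4 (α=1/2) → [12893/72, 2837/24, 809/8]
= [179, 118, 101]

at x=2,y=3 over L1,L2,L3,L4:
after L1 α=1/4: [119/2, 145/4, 167/4]
after L2 α=1: [164, 155, 198]
after L3 α=1/2: [331/2, 197/2, 194]
after L4 α=1/6: [2027/12, 1117/12, 575/3]
→ [169, 93, 192]

(2,3) stack=L1,L2,L3,L4,L5,L6; from [0,0,0]:
+L1 (α=1/4) → [119/2, 145/4, 167/4]
+L2 (α=1) → [164, 155, 198]
+L3 (α=1/2) → [331/2, 197/2, 194]
+L4 (α=1/6) → [2027/12, 1117/12, 575/3]
+L5 (α=1/2) → [2339/24, 1201/24, 1085/6]
+L6 (α=3/4) → [14363/96, 5809/96, 4595/24]
= [150, 61, 191]

at x=2,y=2 over L1,L2,L3,L4,L5,L6:
+L1 (α=1) → [96, 66, 143]
+L2 (α=0) → [96, 66, 143]
+L3 (α=1/2) → [189/2, 111, 273/2]
+L4 (α=1/7) → [113, 888/7, 953/7]
+L5 (α=2/3) → [51, 1024/7, 3235/21]
+L6 (α=3/4) → [789/4, 3103/28, 11173/84]
rounded: [197, 111, 133]

(0,0) stack=L1,L2,L3,L4,L5,L6; from [0,0,0]:
+L1 (α=0) → [0, 0, 0]
+L2 (α=3/4) → [687/4, 297/4, 90]
+L3 (α=2/3) → [237/4, 363/4, 550/3]
+L4 (α=1) → [204, 94, 234]
+L5 (α=2/3) → [166, 152, 272/3]
+L6 (α=2/5) → [124, 646/5, 592/5]
→ [124, 129, 118]

(2,2) stack=L1,L2,L3,L4,L5; from [0,0,0]:
+L1 (α=1) → [96, 66, 143]
+L2 (α=0) → [96, 66, 143]
+L3 (α=1/2) → [189/2, 111, 273/2]
+L4 (α=1/7) → [113, 888/7, 953/7]
+L5 (α=2/3) → [51, 1024/7, 3235/21]
→ [51, 146, 154]

(0,0) stack=L1,L2,L3,L4,L5; from [0,0,0]:
after L1 α=0: [0, 0, 0]
after L2 α=3/4: [687/4, 297/4, 90]
after L3 α=2/3: [237/4, 363/4, 550/3]
after L4 α=1: [204, 94, 234]
after L5 α=2/3: [166, 152, 272/3]
→ [166, 152, 91]

query (2,0) [L1,L2,L3,L4,L5,L7] — begin 0,0,0
L1 α=0: [0, 0, 0]
L2 α=3/4: [3, 183, 303/4]
L3 α=1/7: [72/7, 1186/7, 1319/14]
L4 α=1/2: [359/14, 2775/14, 4021/28]
L5 α=1/2: [3621/28, 3615/28, 7381/56]
L7 α=1/3: [2229/14, 1947/14, 13037/84]
rounded: [159, 139, 155]

(2,1) stack=L1,L2,L3,L4,L5,L7; from [0,0,0]:
L1 α=3/4: [471/4, 3, 39]
L2 α=1/2: [1431/8, 113, 88]
L3 α=2/3: [2743/24, 313/3, 148/3]
L4 α=1/2: [7111/48, 835/6, 163/6]
L5 α=3/7: [1129/12, 2201/21, 1874/21]
L7 α=1/2: [3025/24, 7115/42, 1895/42]
rounded: [126, 169, 45]


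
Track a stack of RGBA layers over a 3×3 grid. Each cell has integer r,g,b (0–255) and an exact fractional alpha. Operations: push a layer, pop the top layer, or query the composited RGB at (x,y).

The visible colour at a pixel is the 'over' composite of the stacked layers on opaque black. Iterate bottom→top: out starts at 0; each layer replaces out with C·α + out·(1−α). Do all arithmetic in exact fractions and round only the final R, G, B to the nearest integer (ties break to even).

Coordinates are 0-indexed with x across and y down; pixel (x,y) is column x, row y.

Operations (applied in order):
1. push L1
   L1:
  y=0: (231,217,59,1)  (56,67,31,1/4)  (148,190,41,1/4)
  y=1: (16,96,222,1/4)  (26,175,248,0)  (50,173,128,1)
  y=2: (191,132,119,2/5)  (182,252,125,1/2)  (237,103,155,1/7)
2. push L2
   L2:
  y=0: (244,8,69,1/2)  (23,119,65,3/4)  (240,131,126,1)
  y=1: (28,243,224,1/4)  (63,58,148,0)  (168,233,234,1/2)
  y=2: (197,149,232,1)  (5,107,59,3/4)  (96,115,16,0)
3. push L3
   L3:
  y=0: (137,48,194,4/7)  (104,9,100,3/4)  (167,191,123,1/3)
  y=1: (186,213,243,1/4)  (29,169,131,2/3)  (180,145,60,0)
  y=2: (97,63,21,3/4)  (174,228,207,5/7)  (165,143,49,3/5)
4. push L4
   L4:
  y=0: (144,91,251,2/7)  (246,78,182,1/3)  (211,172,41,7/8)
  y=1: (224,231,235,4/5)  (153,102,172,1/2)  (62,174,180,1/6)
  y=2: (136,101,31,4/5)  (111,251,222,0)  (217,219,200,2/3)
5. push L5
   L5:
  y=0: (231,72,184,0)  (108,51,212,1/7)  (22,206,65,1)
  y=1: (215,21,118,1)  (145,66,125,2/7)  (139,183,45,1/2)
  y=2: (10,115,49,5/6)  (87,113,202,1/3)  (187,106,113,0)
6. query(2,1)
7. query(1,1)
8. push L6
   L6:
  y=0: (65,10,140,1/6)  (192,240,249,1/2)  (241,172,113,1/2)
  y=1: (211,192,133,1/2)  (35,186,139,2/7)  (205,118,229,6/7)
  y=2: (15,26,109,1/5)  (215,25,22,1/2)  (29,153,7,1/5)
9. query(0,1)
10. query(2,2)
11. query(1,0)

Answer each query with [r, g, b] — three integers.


query (2,1) [L1,L2,L3,L4,L5] — begin 0,0,0
L1 α=1: [50, 173, 128]
L2 α=1/2: [109, 203, 181]
L3 α=0: [109, 203, 181]
L4 α=1/6: [607/6, 1189/6, 1085/6]
L5 α=1/2: [1441/12, 2287/12, 1355/12]
→ [120, 191, 113]

at x=1,y=1 over L1,L2,L3,L4,L5:
+L1 (α=0) → [0, 0, 0]
+L2 (α=0) → [0, 0, 0]
+L3 (α=2/3) → [58/3, 338/3, 262/3]
+L4 (α=1/2) → [517/6, 322/3, 389/3]
+L5 (α=2/7) → [4325/42, 2006/21, 385/3]
→ [103, 96, 128]

(0,1) stack=L1,L2,L3,L4,L5,L6; from [0,0,0]:
L1 α=1/4: [4, 24, 111/2]
L2 α=1/4: [10, 315/4, 781/8]
L3 α=1/4: [54, 1797/16, 4287/32]
L4 α=4/5: [190, 16581/80, 34367/160]
L5 α=1: [215, 21, 118]
L6 α=1/2: [213, 213/2, 251/2]
→ [213, 106, 126]

(2,2) stack=L1,L2,L3,L4,L5,L6; from [0,0,0]:
+L1 (α=1/7) → [237/7, 103/7, 155/7]
+L2 (α=0) → [237/7, 103/7, 155/7]
+L3 (α=3/5) → [3939/35, 3209/35, 1339/35]
+L4 (α=2/3) → [19129/105, 18539/105, 5113/35]
+L5 (α=0) → [19129/105, 18539/105, 5113/35]
+L6 (α=1/5) → [79561/525, 90221/525, 20697/175]
rounded: [152, 172, 118]

(1,0) stack=L1,L2,L3,L4,L5,L6; from [0,0,0]:
L1 α=1/4: [14, 67/4, 31/4]
L2 α=3/4: [83/4, 1495/16, 811/16]
L3 α=3/4: [1331/16, 1927/64, 5611/64]
L4 α=1/3: [3299/24, 4423/96, 11435/96]
L5 α=1/7: [533/4, 5239/112, 14827/112]
L6 α=1/2: [1301/8, 32119/224, 42715/224]
rounded: [163, 143, 191]


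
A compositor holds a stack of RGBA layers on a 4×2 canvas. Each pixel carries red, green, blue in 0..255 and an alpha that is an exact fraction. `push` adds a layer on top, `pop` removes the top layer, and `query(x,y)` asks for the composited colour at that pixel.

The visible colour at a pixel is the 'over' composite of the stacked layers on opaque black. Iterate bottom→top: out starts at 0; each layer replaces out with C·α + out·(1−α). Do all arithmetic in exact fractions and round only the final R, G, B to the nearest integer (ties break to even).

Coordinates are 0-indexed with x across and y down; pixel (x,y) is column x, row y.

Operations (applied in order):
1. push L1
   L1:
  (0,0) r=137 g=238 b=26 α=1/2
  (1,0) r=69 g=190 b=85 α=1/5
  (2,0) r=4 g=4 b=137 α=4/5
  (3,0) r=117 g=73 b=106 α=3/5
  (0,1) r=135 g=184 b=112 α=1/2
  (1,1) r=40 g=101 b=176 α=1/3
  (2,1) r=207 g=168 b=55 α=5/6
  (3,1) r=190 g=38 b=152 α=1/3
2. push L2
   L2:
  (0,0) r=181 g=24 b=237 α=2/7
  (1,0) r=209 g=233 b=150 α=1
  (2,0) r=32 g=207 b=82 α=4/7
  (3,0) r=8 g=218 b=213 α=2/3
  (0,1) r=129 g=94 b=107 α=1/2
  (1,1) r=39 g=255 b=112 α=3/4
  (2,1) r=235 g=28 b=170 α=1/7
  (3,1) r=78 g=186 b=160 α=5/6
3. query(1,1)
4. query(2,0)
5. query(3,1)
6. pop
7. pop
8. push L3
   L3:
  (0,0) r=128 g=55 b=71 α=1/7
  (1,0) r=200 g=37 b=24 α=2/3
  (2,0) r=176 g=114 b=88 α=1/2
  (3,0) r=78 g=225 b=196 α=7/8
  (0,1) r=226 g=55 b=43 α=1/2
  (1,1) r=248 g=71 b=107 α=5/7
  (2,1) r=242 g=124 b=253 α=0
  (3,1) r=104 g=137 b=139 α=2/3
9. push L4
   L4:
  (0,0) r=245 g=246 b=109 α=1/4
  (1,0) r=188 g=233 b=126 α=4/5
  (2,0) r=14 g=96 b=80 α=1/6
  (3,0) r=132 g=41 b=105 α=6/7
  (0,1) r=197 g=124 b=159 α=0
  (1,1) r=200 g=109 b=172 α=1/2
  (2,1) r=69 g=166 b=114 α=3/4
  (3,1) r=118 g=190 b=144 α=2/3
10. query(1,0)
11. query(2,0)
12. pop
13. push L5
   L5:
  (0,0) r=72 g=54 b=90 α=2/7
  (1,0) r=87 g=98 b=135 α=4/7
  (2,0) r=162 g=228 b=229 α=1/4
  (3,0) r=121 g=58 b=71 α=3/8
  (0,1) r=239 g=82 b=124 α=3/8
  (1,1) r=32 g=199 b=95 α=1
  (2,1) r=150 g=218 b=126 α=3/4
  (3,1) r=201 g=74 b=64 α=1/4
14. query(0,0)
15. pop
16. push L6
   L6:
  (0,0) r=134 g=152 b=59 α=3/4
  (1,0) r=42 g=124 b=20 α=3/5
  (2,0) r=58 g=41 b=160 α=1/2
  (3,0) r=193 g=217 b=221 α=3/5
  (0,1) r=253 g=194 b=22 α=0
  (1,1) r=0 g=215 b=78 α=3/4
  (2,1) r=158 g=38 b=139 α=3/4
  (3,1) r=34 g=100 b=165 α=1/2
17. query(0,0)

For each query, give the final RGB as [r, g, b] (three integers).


at x=1,y=1 over L1,L2:
after L1 α=1/3: [40/3, 101/3, 176/3]
after L2 α=3/4: [391/12, 599/3, 296/3]
rounded: [33, 200, 99]

(2,0) stack=L1,L2; from [0,0,0]:
after L1 α=4/5: [16/5, 16/5, 548/5]
after L2 α=4/7: [688/35, 4188/35, 3284/35]
→ [20, 120, 94]

at x=3,y=1 over L1,L2:
after L1 α=1/3: [190/3, 38/3, 152/3]
after L2 α=5/6: [680/9, 1414/9, 1276/9]
→ [76, 157, 142]

at x=1,y=0 over L3,L4:
after L3 α=2/3: [400/3, 74/3, 16]
after L4 α=4/5: [2656/15, 574/3, 104]
= [177, 191, 104]

(2,0) stack=L3,L4; from [0,0,0]:
+L3 (α=1/2) → [88, 57, 44]
+L4 (α=1/6) → [227/3, 127/2, 50]
→ [76, 64, 50]

at x=0,y=0 over L3,L5:
after L3 α=1/7: [128/7, 55/7, 71/7]
after L5 α=2/7: [1648/49, 1031/49, 1615/49]
rounded: [34, 21, 33]

query (0,0) [L3,L6] — begin 0,0,0
+L3 (α=1/7) → [128/7, 55/7, 71/7]
+L6 (α=3/4) → [1471/14, 3247/28, 655/14]
= [105, 116, 47]


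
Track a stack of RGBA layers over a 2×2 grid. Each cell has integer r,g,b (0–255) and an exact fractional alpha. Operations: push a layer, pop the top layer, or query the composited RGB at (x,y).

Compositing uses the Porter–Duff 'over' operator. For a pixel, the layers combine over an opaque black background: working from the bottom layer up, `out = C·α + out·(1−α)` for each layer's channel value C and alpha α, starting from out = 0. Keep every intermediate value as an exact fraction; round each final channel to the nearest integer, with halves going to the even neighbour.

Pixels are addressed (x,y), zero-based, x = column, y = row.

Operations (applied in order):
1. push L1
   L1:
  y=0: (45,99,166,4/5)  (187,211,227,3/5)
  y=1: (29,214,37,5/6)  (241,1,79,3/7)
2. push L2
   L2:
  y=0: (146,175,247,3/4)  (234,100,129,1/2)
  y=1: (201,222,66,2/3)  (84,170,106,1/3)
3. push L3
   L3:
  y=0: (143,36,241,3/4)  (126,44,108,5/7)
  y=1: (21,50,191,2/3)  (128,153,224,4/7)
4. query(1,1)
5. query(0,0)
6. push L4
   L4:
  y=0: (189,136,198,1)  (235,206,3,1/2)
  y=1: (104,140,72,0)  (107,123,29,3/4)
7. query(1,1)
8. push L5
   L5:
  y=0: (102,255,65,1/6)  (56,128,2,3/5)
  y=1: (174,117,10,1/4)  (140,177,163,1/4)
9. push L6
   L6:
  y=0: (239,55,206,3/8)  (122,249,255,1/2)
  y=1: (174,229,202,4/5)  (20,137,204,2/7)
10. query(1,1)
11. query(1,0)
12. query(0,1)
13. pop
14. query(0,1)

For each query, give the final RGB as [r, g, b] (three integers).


at x=1,y=1 over L1,L2,L3:
L1 α=3/7: [723/7, 3/7, 237/7]
L2 α=1/3: [678/7, 1196/21, 1216/21]
L3 α=4/7: [5618/49, 5480/49, 7488/49]
→ [115, 112, 153]

(0,0) stack=L1,L2,L3; from [0,0,0]:
+L1 (α=4/5) → [36, 396/5, 664/5]
+L2 (α=3/4) → [237/2, 3021/20, 4369/20]
+L3 (α=3/4) → [1095/8, 5181/80, 18829/80]
= [137, 65, 235]

query (1,1) [L1,L2,L3,L4] — begin 0,0,0
L1 α=3/7: [723/7, 3/7, 237/7]
L2 α=1/3: [678/7, 1196/21, 1216/21]
L3 α=4/7: [5618/49, 5480/49, 7488/49]
L4 α=3/4: [21347/196, 23561/196, 11751/196]
→ [109, 120, 60]

(1,1) stack=L1,L2,L3,L4,L5,L6; from [0,0,0]:
after L1 α=3/7: [723/7, 3/7, 237/7]
after L2 α=1/3: [678/7, 1196/21, 1216/21]
after L3 α=4/7: [5618/49, 5480/49, 7488/49]
after L4 α=3/4: [21347/196, 23561/196, 11751/196]
after L5 α=1/4: [91481/784, 105375/784, 67201/784]
after L6 α=2/7: [488765/5488, 741691/5488, 655877/5488]
rounded: [89, 135, 120]

at x=1,y=0 over L1,L2,L3,L4,L5,L6:
+L1 (α=3/5) → [561/5, 633/5, 681/5]
+L2 (α=1/2) → [1731/10, 1133/10, 663/5]
+L3 (α=5/7) → [4881/35, 319/5, 4026/35]
+L4 (α=1/2) → [6553/35, 1349/10, 4131/70]
+L5 (α=3/5) → [18986/175, 3269/25, 4341/175]
+L6 (α=1/2) → [20168/175, 4747/25, 24483/175]
= [115, 190, 140]

query (0,1) [L1,L2,L3,L4,L5,L6] — begin 0,0,0
+L1 (α=5/6) → [145/6, 535/3, 185/6]
+L2 (α=2/3) → [2557/18, 1867/9, 977/18]
+L3 (α=2/3) → [3313/54, 2767/27, 7853/54]
+L4 (α=0) → [3313/54, 2767/27, 7853/54]
+L5 (α=1/4) → [6445/72, 955/9, 8033/72]
+L6 (α=4/5) → [56557/360, 9199/45, 66209/360]
rounded: [157, 204, 184]

query (0,1) [L1,L2,L3,L4,L5] — begin 0,0,0
after L1 α=5/6: [145/6, 535/3, 185/6]
after L2 α=2/3: [2557/18, 1867/9, 977/18]
after L3 α=2/3: [3313/54, 2767/27, 7853/54]
after L4 α=0: [3313/54, 2767/27, 7853/54]
after L5 α=1/4: [6445/72, 955/9, 8033/72]
= [90, 106, 112]


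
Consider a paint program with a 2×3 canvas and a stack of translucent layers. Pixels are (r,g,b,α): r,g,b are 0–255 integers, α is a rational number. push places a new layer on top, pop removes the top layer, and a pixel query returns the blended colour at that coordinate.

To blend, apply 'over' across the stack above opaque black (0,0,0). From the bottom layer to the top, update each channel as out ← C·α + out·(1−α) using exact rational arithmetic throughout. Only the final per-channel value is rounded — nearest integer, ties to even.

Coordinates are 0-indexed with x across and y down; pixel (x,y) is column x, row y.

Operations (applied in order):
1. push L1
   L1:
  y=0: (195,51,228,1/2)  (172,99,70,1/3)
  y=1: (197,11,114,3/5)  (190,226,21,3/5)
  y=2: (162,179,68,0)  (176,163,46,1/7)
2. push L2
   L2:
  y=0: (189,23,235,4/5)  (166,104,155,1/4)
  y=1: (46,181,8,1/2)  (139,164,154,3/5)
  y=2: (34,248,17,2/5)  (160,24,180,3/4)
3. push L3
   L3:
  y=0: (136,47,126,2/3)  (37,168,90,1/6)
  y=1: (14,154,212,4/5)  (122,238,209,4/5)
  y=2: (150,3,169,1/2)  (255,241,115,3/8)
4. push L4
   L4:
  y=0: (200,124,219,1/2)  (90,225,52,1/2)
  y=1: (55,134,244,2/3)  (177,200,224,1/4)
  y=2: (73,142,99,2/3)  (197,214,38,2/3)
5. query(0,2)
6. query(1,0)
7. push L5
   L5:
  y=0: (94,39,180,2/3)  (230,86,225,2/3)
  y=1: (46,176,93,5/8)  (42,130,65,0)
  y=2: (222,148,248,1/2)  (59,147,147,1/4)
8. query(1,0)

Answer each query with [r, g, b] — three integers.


query (0,2) [L1,L2,L3,L4] — begin 0,0,0
L1 α=0: [0, 0, 0]
L2 α=2/5: [68/5, 496/5, 34/5]
L3 α=1/2: [409/5, 511/10, 879/10]
L4 α=2/3: [1139/15, 1117/10, 953/10]
rounded: [76, 112, 95]

query (1,0) [L1,L2,L3,L4] — begin 0,0,0
+L1 (α=1/3) → [172/3, 33, 70/3]
+L2 (α=1/4) → [169/2, 203/4, 225/4]
+L3 (α=1/6) → [919/12, 1687/24, 495/8]
+L4 (α=1/2) → [1999/24, 7087/48, 911/16]
rounded: [83, 148, 57]

query (1,0) [L1,L2,L3,L4,L5] — begin 0,0,0
+L1 (α=1/3) → [172/3, 33, 70/3]
+L2 (α=1/4) → [169/2, 203/4, 225/4]
+L3 (α=1/6) → [919/12, 1687/24, 495/8]
+L4 (α=1/2) → [1999/24, 7087/48, 911/16]
+L5 (α=2/3) → [13039/72, 15343/144, 8111/48]
= [181, 107, 169]


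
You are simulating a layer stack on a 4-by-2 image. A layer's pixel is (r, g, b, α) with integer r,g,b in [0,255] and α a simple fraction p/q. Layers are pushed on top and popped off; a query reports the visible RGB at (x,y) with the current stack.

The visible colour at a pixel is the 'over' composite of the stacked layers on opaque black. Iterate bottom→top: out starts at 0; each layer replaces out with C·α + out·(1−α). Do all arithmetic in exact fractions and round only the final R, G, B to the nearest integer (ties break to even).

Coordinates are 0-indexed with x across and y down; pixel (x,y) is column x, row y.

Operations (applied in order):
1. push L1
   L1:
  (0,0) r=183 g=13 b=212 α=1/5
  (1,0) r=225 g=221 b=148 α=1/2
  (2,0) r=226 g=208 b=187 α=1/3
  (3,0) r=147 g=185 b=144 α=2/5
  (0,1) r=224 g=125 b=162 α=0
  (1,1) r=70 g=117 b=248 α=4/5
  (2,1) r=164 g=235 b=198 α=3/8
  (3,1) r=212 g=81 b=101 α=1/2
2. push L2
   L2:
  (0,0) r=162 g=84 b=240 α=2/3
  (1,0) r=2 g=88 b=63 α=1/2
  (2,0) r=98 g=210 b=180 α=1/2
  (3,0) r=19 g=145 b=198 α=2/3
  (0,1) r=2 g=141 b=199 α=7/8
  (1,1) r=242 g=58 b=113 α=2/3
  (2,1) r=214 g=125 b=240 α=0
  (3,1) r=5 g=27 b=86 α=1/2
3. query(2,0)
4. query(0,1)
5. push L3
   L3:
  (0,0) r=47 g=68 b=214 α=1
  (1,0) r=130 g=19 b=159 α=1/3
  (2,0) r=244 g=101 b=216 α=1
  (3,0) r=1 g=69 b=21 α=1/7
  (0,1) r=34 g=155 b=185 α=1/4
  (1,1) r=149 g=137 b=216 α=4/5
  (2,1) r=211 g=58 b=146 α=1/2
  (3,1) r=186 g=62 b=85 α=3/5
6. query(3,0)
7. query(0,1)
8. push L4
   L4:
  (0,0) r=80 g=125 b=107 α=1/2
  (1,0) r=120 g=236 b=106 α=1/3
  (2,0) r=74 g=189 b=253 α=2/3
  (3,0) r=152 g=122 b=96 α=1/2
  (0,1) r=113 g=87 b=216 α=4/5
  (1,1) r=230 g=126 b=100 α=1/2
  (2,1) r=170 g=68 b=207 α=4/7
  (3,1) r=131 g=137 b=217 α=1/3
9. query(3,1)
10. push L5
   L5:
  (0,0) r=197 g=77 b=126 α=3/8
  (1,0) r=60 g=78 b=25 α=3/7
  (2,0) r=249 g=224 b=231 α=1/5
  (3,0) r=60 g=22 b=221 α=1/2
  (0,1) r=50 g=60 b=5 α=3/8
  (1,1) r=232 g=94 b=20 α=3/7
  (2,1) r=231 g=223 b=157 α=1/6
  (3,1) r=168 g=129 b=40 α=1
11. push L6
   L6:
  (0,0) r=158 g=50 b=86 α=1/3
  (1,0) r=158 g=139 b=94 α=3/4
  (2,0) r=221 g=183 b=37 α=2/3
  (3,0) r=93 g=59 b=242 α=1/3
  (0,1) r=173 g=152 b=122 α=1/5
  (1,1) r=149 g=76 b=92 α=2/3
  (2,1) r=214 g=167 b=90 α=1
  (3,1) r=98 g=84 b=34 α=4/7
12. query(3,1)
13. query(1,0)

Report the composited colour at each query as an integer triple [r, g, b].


query (2,0) [L1,L2] — begin 0,0,0
+L1 (α=1/3) → [226/3, 208/3, 187/3]
+L2 (α=1/2) → [260/3, 419/3, 727/6]
→ [87, 140, 121]

at x=0,y=1 over L1,L2:
+L1 (α=0) → [0, 0, 0]
+L2 (α=7/8) → [7/4, 987/8, 1393/8]
→ [2, 123, 174]

at x=3,y=0 over L1,L2,L3:
+L1 (α=2/5) → [294/5, 74, 288/5]
+L2 (α=2/3) → [484/15, 364/3, 756/5]
+L3 (α=1/7) → [139/5, 797/7, 663/5]
rounded: [28, 114, 133]

(0,1) stack=L1,L2,L3; from [0,0,0]:
after L1 α=0: [0, 0, 0]
after L2 α=7/8: [7/4, 987/8, 1393/8]
after L3 α=1/4: [157/16, 4201/32, 5659/32]
= [10, 131, 177]

at x=3,y=1 over L1,L2,L3,L4:
after L1 α=1/2: [106, 81/2, 101/2]
after L2 α=1/2: [111/2, 135/4, 273/4]
after L3 α=3/5: [669/5, 507/10, 783/10]
after L4 α=1/3: [1993/15, 1192/15, 1868/15]
= [133, 79, 125]

query (3,1) [L1,L2,L3,L4,L5,L6] — begin 0,0,0
after L1 α=1/2: [106, 81/2, 101/2]
after L2 α=1/2: [111/2, 135/4, 273/4]
after L3 α=3/5: [669/5, 507/10, 783/10]
after L4 α=1/3: [1993/15, 1192/15, 1868/15]
after L5 α=1: [168, 129, 40]
after L6 α=4/7: [128, 723/7, 256/7]
rounded: [128, 103, 37]

query (1,0) [L1,L2,L3,L4,L5,L6] — begin 0,0,0
after L1 α=1/2: [225/2, 221/2, 74]
after L2 α=1/2: [229/4, 397/4, 137/2]
after L3 α=1/3: [163/2, 145/2, 296/3]
after L4 α=1/3: [283/3, 127, 910/9]
after L5 α=3/7: [1672/21, 106, 4315/63]
after L6 α=3/4: [5813/42, 523/4, 22081/252]
= [138, 131, 88]


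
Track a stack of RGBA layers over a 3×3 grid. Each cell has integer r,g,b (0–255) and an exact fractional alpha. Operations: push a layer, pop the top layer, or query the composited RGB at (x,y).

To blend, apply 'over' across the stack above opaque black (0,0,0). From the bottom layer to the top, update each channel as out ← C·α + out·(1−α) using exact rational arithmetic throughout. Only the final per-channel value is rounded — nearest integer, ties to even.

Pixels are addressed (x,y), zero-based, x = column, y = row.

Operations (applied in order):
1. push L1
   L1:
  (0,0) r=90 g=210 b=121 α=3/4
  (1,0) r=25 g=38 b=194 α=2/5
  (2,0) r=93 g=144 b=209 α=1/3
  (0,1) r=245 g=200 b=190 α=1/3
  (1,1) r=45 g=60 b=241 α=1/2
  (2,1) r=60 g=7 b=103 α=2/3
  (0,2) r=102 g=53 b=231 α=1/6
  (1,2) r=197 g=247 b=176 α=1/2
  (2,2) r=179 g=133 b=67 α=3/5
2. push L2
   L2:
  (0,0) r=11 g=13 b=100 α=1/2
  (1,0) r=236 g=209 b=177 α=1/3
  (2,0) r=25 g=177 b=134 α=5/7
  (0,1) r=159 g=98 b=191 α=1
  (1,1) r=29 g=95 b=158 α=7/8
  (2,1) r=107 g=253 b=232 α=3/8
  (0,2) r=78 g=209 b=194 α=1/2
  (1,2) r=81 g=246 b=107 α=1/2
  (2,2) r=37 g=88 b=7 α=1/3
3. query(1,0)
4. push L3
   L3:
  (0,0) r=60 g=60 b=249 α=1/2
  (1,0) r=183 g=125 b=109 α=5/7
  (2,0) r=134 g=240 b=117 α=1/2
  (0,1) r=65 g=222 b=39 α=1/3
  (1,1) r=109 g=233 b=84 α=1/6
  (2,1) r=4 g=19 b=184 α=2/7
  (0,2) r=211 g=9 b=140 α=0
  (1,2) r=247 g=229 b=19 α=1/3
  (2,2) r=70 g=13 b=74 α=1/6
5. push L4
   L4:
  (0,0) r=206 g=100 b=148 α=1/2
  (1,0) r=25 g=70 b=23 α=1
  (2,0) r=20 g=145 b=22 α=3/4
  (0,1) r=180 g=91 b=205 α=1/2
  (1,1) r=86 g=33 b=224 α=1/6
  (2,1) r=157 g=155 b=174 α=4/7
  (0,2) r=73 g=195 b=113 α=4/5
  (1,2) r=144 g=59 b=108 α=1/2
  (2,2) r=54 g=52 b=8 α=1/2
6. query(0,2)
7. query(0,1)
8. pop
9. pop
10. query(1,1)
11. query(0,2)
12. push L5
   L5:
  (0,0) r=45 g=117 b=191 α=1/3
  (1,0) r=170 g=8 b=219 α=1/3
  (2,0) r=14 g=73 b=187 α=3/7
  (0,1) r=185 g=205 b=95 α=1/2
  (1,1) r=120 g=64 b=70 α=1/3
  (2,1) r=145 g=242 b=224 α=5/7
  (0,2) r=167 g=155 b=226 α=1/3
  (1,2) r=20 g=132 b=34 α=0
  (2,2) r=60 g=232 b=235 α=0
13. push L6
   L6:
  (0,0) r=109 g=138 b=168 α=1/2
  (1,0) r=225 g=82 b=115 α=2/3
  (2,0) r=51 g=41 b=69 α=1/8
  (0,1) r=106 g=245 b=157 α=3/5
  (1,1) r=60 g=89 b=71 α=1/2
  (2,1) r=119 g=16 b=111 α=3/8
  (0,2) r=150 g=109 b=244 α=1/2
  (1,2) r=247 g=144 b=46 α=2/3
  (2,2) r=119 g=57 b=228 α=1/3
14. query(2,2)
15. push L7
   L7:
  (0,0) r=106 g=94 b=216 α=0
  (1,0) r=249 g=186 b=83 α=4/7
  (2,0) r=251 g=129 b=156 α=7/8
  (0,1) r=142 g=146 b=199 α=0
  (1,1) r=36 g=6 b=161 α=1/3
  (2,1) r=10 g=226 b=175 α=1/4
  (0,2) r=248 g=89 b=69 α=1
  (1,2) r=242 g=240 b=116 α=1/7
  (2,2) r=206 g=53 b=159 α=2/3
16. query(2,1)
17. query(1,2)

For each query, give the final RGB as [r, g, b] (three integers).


query (1,0) [L1,L2] — begin 0,0,0
after L1 α=2/5: [10, 76/5, 388/5]
after L2 α=1/3: [256/3, 399/5, 1661/15]
= [85, 80, 111]

at x=0,y=2 over L1,L2,L3,L4:
+L1 (α=1/6) → [17, 53/6, 77/2]
+L2 (α=1/2) → [95/2, 1307/12, 465/4]
+L3 (α=0) → [95/2, 1307/12, 465/4]
+L4 (α=4/5) → [679/10, 10667/60, 2273/20]
= [68, 178, 114]

query (0,1) [L1,L2,L3,L4] — begin 0,0,0
+L1 (α=1/3) → [245/3, 200/3, 190/3]
+L2 (α=1) → [159, 98, 191]
+L3 (α=1/3) → [383/3, 418/3, 421/3]
+L4 (α=1/2) → [923/6, 691/6, 518/3]
rounded: [154, 115, 173]

at x=1,y=1 over L1,L2:
+L1 (α=1/2) → [45/2, 30, 241/2]
+L2 (α=7/8) → [451/16, 695/8, 2453/16]
= [28, 87, 153]

query (0,2) [L1,L2] — begin 0,0,0
+L1 (α=1/6) → [17, 53/6, 77/2]
+L2 (α=1/2) → [95/2, 1307/12, 465/4]
rounded: [48, 109, 116]

query (2,2) [L1,L2,L5,L6] — begin 0,0,0
+L1 (α=3/5) → [537/5, 399/5, 201/5]
+L2 (α=1/3) → [1259/15, 1238/15, 437/15]
+L5 (α=0) → [1259/15, 1238/15, 437/15]
+L6 (α=1/3) → [4303/45, 3331/45, 4294/45]
rounded: [96, 74, 95]

query (2,1) [L1,L2,L5,L6,L7] — begin 0,0,0
after L1 α=2/3: [40, 14/3, 206/3]
after L2 α=3/8: [521/8, 2347/24, 1559/12]
after L5 α=5/7: [3421/28, 16867/84, 8279/42]
after L6 α=3/8: [27101/224, 88367/672, 55381/336]
after L7 α=1/4: [83543/896, 138991/896, 74981/448]
rounded: [93, 155, 167]

query (1,2) [L1,L2,L5,L6,L7] — begin 0,0,0
+L1 (α=1/2) → [197/2, 247/2, 88]
+L2 (α=1/2) → [359/4, 739/4, 195/2]
+L5 (α=0) → [359/4, 739/4, 195/2]
+L6 (α=2/3) → [2335/12, 1891/12, 379/6]
+L7 (α=1/7) → [2819/14, 2371/14, 495/7]
rounded: [201, 169, 71]


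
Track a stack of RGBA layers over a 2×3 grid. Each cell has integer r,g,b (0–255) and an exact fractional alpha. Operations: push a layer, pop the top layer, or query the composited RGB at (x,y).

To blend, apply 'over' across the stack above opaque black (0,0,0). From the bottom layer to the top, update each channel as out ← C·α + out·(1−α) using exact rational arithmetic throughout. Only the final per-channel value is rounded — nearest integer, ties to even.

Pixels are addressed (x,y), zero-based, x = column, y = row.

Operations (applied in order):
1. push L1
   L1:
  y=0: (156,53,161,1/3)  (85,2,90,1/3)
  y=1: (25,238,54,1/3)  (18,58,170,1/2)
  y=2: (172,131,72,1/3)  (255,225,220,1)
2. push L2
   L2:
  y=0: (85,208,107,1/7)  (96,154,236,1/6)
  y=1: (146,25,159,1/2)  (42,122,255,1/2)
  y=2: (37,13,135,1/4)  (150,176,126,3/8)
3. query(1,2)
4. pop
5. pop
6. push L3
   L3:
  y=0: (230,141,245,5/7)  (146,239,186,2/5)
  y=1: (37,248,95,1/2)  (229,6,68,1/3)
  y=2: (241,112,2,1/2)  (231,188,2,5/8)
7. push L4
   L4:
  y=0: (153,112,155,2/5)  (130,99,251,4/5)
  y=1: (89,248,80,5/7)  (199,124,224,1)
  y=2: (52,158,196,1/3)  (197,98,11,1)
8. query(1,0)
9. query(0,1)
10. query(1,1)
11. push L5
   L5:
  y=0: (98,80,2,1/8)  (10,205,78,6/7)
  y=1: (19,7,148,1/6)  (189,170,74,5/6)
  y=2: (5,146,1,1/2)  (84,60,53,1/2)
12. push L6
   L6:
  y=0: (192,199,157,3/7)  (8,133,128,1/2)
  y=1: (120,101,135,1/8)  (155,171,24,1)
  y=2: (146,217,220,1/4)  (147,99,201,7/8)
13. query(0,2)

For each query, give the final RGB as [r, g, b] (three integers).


(1,2) stack=L1,L2; from [0,0,0]:
+L1 (α=1) → [255, 225, 220]
+L2 (α=3/8) → [1725/8, 1653/8, 739/4]
= [216, 207, 185]

(1,0) stack=L3,L4; from [0,0,0]:
+L3 (α=2/5) → [292/5, 478/5, 372/5]
+L4 (α=4/5) → [2892/25, 2458/25, 5392/25]
= [116, 98, 216]

query (0,1) [L3,L4] — begin 0,0,0
after L3 α=1/2: [37/2, 124, 95/2]
after L4 α=5/7: [482/7, 1488/7, 495/7]
rounded: [69, 213, 71]

query (1,1) [L3,L4] — begin 0,0,0
after L3 α=1/3: [229/3, 2, 68/3]
after L4 α=1: [199, 124, 224]
= [199, 124, 224]

(0,2) stack=L3,L4,L5,L6; from [0,0,0]:
L3 α=1/2: [241/2, 56, 1]
L4 α=1/3: [293/3, 90, 66]
L5 α=1/2: [154/3, 118, 67/2]
L6 α=1/4: [75, 571/4, 641/8]
→ [75, 143, 80]


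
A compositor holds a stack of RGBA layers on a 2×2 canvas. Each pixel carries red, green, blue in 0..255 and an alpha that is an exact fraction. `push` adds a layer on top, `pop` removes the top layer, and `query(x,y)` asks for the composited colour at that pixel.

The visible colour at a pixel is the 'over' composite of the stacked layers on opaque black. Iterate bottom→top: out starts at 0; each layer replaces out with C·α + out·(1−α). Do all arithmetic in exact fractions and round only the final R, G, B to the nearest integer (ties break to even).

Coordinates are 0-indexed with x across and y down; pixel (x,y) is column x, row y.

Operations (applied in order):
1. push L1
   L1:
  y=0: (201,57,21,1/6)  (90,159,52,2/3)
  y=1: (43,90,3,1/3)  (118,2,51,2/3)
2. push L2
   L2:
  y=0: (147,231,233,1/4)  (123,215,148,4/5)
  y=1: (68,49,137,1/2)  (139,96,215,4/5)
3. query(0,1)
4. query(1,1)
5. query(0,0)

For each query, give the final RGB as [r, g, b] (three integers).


at x=0,y=1 over L1,L2:
L1 α=1/3: [43/3, 30, 1]
L2 α=1/2: [247/6, 79/2, 69]
= [41, 40, 69]

(1,1) stack=L1,L2; from [0,0,0]:
after L1 α=2/3: [236/3, 4/3, 34]
after L2 α=4/5: [1904/15, 1156/15, 894/5]
→ [127, 77, 179]

at x=0,y=0 over L1,L2:
+L1 (α=1/6) → [67/2, 19/2, 7/2]
+L2 (α=1/4) → [495/8, 519/8, 487/8]
→ [62, 65, 61]


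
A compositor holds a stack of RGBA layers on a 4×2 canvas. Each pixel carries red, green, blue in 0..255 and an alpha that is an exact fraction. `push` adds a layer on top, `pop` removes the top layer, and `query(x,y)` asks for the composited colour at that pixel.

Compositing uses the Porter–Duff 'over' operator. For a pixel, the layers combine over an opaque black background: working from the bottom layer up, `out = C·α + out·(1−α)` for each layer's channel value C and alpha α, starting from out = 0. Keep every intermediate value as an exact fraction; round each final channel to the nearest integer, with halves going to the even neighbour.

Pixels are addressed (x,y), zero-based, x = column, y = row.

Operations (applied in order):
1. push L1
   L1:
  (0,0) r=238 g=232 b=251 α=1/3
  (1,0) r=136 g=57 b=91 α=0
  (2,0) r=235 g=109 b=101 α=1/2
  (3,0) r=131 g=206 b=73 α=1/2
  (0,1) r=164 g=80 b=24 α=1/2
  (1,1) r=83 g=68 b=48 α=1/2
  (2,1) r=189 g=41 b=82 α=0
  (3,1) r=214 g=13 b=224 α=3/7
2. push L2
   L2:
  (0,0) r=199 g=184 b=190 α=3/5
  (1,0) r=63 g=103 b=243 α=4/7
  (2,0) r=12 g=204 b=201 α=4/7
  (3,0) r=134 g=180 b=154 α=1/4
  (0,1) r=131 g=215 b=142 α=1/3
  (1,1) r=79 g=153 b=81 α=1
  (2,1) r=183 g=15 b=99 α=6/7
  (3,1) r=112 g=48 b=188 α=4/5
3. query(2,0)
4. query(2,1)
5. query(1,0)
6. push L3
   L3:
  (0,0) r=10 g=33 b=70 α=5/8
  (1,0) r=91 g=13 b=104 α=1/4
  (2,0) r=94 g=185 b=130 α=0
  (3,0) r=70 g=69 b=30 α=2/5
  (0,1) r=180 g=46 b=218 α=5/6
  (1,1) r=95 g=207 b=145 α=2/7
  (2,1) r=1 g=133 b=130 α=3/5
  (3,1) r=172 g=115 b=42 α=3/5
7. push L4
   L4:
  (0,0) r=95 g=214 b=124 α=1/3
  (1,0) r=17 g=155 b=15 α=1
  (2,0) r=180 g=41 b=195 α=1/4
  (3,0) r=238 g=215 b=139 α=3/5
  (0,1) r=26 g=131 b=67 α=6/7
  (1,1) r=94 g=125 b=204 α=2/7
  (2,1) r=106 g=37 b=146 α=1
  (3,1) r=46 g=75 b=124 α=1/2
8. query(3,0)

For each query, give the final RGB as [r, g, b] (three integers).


query (2,0) [L1,L2] — begin 0,0,0
after L1 α=1/2: [235/2, 109/2, 101/2]
after L2 α=4/7: [801/14, 1959/14, 273/2]
→ [57, 140, 136]

query (2,1) [L1,L2] — begin 0,0,0
L1 α=0: [0, 0, 0]
L2 α=6/7: [1098/7, 90/7, 594/7]
= [157, 13, 85]

at x=1,y=0 over L1,L2:
L1 α=0: [0, 0, 0]
L2 α=4/7: [36, 412/7, 972/7]
→ [36, 59, 139]

(3,0) stack=L1,L2,L3,L4; from [0,0,0]:
+L1 (α=1/2) → [131/2, 103, 73/2]
+L2 (α=1/4) → [661/8, 489/4, 527/8]
+L3 (α=2/5) → [3103/40, 2019/20, 2061/40]
+L4 (α=3/5) → [17383/100, 8469/50, 10401/100]
→ [174, 169, 104]
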